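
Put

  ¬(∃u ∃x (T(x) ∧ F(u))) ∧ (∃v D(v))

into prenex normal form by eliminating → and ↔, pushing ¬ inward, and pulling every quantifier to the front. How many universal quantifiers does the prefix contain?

2

Drive negations inward (¬∀x A ≡ ∃x ¬A, ¬∃x A ≡ ∀x ¬A, De Morgan for ∧/∨):
  (∀u ∀x (¬T(x) ∨ ¬F(u))) ∧ (∃v D(v))
Finally move all quantifiers to the prefix:
  ∀u ∀x ∃v ((¬T(x) ∨ ¬F(u)) ∧ D(v))
The prefix is ∀u ∀x ∃v: 2 universal, 1 existential.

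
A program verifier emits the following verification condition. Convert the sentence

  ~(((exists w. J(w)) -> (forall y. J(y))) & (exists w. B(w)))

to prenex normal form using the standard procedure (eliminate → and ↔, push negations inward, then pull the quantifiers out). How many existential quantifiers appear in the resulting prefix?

2

First replace A → B with ¬A ∨ B.
  ~((~(exists w. J(w)) | (forall y. J(y))) & (exists w. B(w)))
Drive negations inward (¬∀x A ≡ ∃x ¬A, ¬∃x A ≡ ∀x ¬A, De Morgan for ∧/∨):
  (exists w. J(w)) & (exists y. ~J(y)) | (forall w. ~B(w))
Standardize variables apart so no two quantifiers bind the same name: w↦u.
  (exists w. J(w)) & (exists y. ~J(y)) | (forall u. ~B(u))
Finally move all quantifiers to the prefix:
  exists w. exists y. forall u. (J(w) & ~J(y) | ~B(u))
The prefix is exists w exists y forall u: 1 universal, 2 existential.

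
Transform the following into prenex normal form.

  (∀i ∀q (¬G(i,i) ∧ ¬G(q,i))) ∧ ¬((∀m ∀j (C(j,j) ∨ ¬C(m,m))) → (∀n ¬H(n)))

∀i ∀q ∀m ∀j ∃n (¬G(i,i) ∧ ¬G(q,i) ∧ (C(j,j) ∨ ¬C(m,m)) ∧ H(n))

First replace A → B with ¬A ∨ B.
  (∀i ∀q (¬G(i,i) ∧ ¬G(q,i))) ∧ ¬(¬(∀m ∀j (C(j,j) ∨ ¬C(m,m))) ∨ (∀n ¬H(n)))
Push ¬ through the quantifiers and connectives to reach negation normal form:
  (∀i ∀q (¬G(i,i) ∧ ¬G(q,i))) ∧ (∀m ∀j (C(j,j) ∨ ¬C(m,m))) ∧ (∃n H(n))
All bound variables are already distinct, so no renaming is needed.
Extract every quantifier outward, since the variables are now distinct and don't occur free across branches:
  ∀i ∀q ∀m ∀j ∃n (¬G(i,i) ∧ ¬G(q,i) ∧ (C(j,j) ∨ ¬C(m,m)) ∧ H(n))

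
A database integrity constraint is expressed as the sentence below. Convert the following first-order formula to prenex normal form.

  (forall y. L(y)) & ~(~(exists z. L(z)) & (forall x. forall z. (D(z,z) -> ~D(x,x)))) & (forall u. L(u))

forall y. exists z. exists x. exists t. forall u. (L(y) & (L(z) | D(t,t) & D(x,x)) & L(u))

Eliminate → and ↔ using ¬ and ∨.
  (forall y. L(y)) & ~(~(exists z. L(z)) & (forall x. forall z. (~D(z,z) | ~D(x,x)))) & (forall u. L(u))
Push ¬ through the quantifiers and connectives to reach negation normal form:
  (forall y. L(y)) & ((exists z. L(z)) | (exists x. exists z. (D(z,z) & D(x,x)))) & (forall u. L(u))
Standardize variables apart so no two quantifiers bind the same name: z↦t.
  (forall y. L(y)) & ((exists z. L(z)) | (exists x. exists t. (D(t,t) & D(x,x)))) & (forall u. L(u))
Extract every quantifier outward, since the variables are now distinct and don't occur free across branches:
  forall y. exists z. exists x. exists t. forall u. (L(y) & (L(z) | D(t,t) & D(x,x)) & L(u))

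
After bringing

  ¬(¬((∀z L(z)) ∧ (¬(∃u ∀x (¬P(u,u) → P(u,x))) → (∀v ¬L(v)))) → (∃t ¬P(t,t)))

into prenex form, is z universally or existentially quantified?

First replace A → B with ¬A ∨ B.
  ¬(¬¬((∀z L(z)) ∧ (¬¬(∃u ∀x (¬¬P(u,u) ∨ P(u,x))) ∨ (∀v ¬L(v)))) ∨ (∃t ¬P(t,t)))
Push ¬ through the quantifiers and connectives to reach negation normal form:
  ((∃z ¬L(z)) ∨ (∀u ∃x (¬P(u,u) ∧ ¬P(u,x))) ∧ (∃v L(v))) ∧ (∀t P(t,t))
All bound variables are already distinct, so no renaming is needed.
Pull the quantifiers to the front (each side's bound variable is not free in the other side):
  ∃z ∀u ∃x ∃v ∀t ((¬L(z) ∨ ¬P(u,u) ∧ ¬P(u,x) ∧ L(v)) ∧ P(t,t))
The quantifier ∀z sits under an odd number of negations (counting the antecedent side of each →), so it flips to ∃z.

existential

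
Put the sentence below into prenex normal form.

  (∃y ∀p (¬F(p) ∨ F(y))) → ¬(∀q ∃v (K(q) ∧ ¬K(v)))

First replace A → B with ¬A ∨ B.
  ¬(∃y ∀p (¬F(p) ∨ F(y))) ∨ ¬(∀q ∃v (K(q) ∧ ¬K(v)))
Push ¬ through the quantifiers and connectives to reach negation normal form:
  (∀y ∃p (F(p) ∧ ¬F(y))) ∨ (∃q ∀v (¬K(q) ∨ K(v)))
All bound variables are already distinct, so no renaming is needed.
Pull the quantifiers to the front (each side's bound variable is not free in the other side):
  ∀y ∃p ∃q ∀v (F(p) ∧ ¬F(y) ∨ ¬K(q) ∨ K(v))

∀y ∃p ∃q ∀v (F(p) ∧ ¬F(y) ∨ ¬K(q) ∨ K(v))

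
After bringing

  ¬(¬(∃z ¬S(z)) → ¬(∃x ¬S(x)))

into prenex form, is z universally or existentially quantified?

Eliminate → and ↔ using ¬ and ∨.
  ¬(¬¬(∃z ¬S(z)) ∨ ¬(∃x ¬S(x)))
Drive negations inward (¬∀x A ≡ ∃x ¬A, ¬∃x A ≡ ∀x ¬A, De Morgan for ∧/∨):
  (∀z S(z)) ∧ (∃x ¬S(x))
Extract every quantifier outward, since the variables are now distinct and don't occur free across branches:
  ∀z ∃x (S(z) ∧ ¬S(x))
The quantifier ∃z sits under an odd number of negations (counting the antecedent side of each →), so it flips to ∀z.

universal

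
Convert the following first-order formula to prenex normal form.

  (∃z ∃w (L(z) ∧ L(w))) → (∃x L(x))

∀z ∀w ∃x (¬L(z) ∨ ¬L(w) ∨ L(x))

Eliminate → and ↔ using ¬ and ∨.
  ¬(∃z ∃w (L(z) ∧ L(w))) ∨ (∃x L(x))
Drive negations inward (¬∀x A ≡ ∃x ¬A, ¬∃x A ≡ ∀x ¬A, De Morgan for ∧/∨):
  (∀z ∀w (¬L(z) ∨ ¬L(w))) ∨ (∃x L(x))
All bound variables are already distinct, so no renaming is needed.
Finally move all quantifiers to the prefix:
  ∀z ∀w ∃x (¬L(z) ∨ ¬L(w) ∨ L(x))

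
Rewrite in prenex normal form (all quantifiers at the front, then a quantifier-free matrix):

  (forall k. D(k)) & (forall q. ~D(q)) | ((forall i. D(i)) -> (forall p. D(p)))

forall k. forall q. exists i. forall p. (D(k) & ~D(q) | ~D(i) | D(p))

Rewrite implications/biconditionals: A → B as ¬A ∨ B.
  (forall k. D(k)) & (forall q. ~D(q)) | ~(forall i. D(i)) | (forall p. D(p))
Push ¬ through the quantifiers and connectives to reach negation normal form:
  (forall k. D(k)) & (forall q. ~D(q)) | (exists i. ~D(i)) | (forall p. D(p))
All bound variables are already distinct, so no renaming is needed.
Extract every quantifier outward, since the variables are now distinct and don't occur free across branches:
  forall k. forall q. exists i. forall p. (D(k) & ~D(q) | ~D(i) | D(p))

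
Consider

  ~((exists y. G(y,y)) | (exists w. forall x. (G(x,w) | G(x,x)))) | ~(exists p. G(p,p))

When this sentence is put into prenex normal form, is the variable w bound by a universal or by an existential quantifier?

Drive negations inward (¬∀x A ≡ ∃x ¬A, ¬∃x A ≡ ∀x ¬A, De Morgan for ∧/∨):
  (forall y. ~G(y,y)) & (forall w. exists x. (~G(x,w) & ~G(x,x))) | (forall p. ~G(p,p))
All bound variables are already distinct, so no renaming is needed.
Pull the quantifiers to the front (each side's bound variable is not free in the other side):
  forall y. forall w. exists x. forall p. (~G(y,y) & ~G(x,w) & ~G(x,x) | ~G(p,p))
The quantifier exists w sits under an odd number of negations, so it flips to forall w.

universal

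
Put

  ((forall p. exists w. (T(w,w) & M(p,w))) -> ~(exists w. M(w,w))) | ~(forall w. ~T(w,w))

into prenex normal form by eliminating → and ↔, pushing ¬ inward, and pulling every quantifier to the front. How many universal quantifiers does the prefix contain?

2

Eliminate → and ↔ using ¬ and ∨.
  ~(forall p. exists w. (T(w,w) & M(p,w))) | ~(exists w. M(w,w)) | ~(forall w. ~T(w,w))
Drive negations inward (¬∀x A ≡ ∃x ¬A, ¬∃x A ≡ ∀x ¬A, De Morgan for ∧/∨):
  (exists p. forall w. (~T(w,w) | ~M(p,w))) | (forall w. ~M(w,w)) | (exists w. T(w,w))
Rename bound variables to avoid capture: w↦v1, w↦c.
  (exists p. forall w. (~T(w,w) | ~M(p,w))) | (forall v1. ~M(v1,v1)) | (exists c. T(c,c))
Extract every quantifier outward, since the variables are now distinct and don't occur free across branches:
  exists p. forall w. forall v1. exists c. (~T(w,w) | ~M(p,w) | ~M(v1,v1) | T(c,c))
The prefix is exists p forall w forall v1 exists c: 2 universal, 2 existential.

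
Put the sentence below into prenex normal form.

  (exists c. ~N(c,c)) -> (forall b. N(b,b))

forall c. forall b. (N(c,c) | N(b,b))

Eliminate → and ↔ using ¬ and ∨.
  ~(exists c. ~N(c,c)) | (forall b. N(b,b))
Drive negations inward (¬∀x A ≡ ∃x ¬A, ¬∃x A ≡ ∀x ¬A, De Morgan for ∧/∨):
  (forall c. N(c,c)) | (forall b. N(b,b))
Finally move all quantifiers to the prefix:
  forall c. forall b. (N(c,c) | N(b,b))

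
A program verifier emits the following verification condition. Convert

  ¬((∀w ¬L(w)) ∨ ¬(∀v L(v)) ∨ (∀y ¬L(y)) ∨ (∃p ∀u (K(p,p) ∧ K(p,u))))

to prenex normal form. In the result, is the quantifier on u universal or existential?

Move each ¬ inward, flipping quantifiers it crosses:
  (∃w L(w)) ∧ (∀v L(v)) ∧ (∃y L(y)) ∧ (∀p ∃u (¬K(p,p) ∨ ¬K(p,u)))
Finally move all quantifiers to the prefix:
  ∃w ∀v ∃y ∀p ∃u (L(w) ∧ L(v) ∧ L(y) ∧ (¬K(p,p) ∨ ¬K(p,u)))
The quantifier ∀u sits under an odd number of negations, so it flips to ∃u.

existential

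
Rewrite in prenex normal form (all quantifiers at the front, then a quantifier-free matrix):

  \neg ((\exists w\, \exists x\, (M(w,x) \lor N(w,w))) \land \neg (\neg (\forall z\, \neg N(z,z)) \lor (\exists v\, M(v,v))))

\forall w\, \forall x\, \exists z\, \exists v\, (\neg M(w,x) \land \neg N(w,w) \lor N(z,z) \lor M(v,v))

Drive negations inward (¬∀x A ≡ ∃x ¬A, ¬∃x A ≡ ∀x ¬A, De Morgan for ∧/∨):
  (\forall w\, \forall x\, (\neg M(w,x) \land \neg N(w,w))) \lor (\exists z\, N(z,z)) \lor (\exists v\, M(v,v))
Pull the quantifiers to the front (each side's bound variable is not free in the other side):
  \forall w\, \forall x\, \exists z\, \exists v\, (\neg M(w,x) \land \neg N(w,w) \lor N(z,z) \lor M(v,v))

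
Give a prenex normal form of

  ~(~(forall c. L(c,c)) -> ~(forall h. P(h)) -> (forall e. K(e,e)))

Eliminate → and ↔ using ¬ and ∨.
  ~(~~(forall c. L(c,c)) | ~~(forall h. P(h)) | (forall e. K(e,e)))
Drive negations inward (¬∀x A ≡ ∃x ¬A, ¬∃x A ≡ ∀x ¬A, De Morgan for ∧/∨):
  (exists c. ~L(c,c)) & (exists h. ~P(h)) & (exists e. ~K(e,e))
All bound variables are already distinct, so no renaming is needed.
Finally move all quantifiers to the prefix:
  exists c. exists h. exists e. (~L(c,c) & ~P(h) & ~K(e,e))

exists c. exists h. exists e. (~L(c,c) & ~P(h) & ~K(e,e))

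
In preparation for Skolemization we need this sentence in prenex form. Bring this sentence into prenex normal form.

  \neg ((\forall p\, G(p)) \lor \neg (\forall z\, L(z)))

Drive negations inward (¬∀x A ≡ ∃x ¬A, ¬∃x A ≡ ∀x ¬A, De Morgan for ∧/∨):
  (\exists p\, \neg G(p)) \land (\forall z\, L(z))
Extract every quantifier outward, since the variables are now distinct and don't occur free across branches:
  \exists p\, \forall z\, (\neg G(p) \land L(z))

\exists p\, \forall z\, (\neg G(p) \land L(z))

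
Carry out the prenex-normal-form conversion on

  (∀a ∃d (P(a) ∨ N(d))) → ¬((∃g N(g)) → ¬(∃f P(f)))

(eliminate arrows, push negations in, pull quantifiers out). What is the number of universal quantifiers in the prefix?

1

Eliminate → and ↔ using ¬ and ∨.
  ¬(∀a ∃d (P(a) ∨ N(d))) ∨ ¬(¬(∃g N(g)) ∨ ¬(∃f P(f)))
Push ¬ through the quantifiers and connectives to reach negation normal form:
  (∃a ∀d (¬P(a) ∧ ¬N(d))) ∨ (∃g N(g)) ∧ (∃f P(f))
All bound variables are already distinct, so no renaming is needed.
Finally move all quantifiers to the prefix:
  ∃a ∀d ∃g ∃f (¬P(a) ∧ ¬N(d) ∨ N(g) ∧ P(f))
The prefix is ∃a ∀d ∃g ∃f: 1 universal, 3 existential.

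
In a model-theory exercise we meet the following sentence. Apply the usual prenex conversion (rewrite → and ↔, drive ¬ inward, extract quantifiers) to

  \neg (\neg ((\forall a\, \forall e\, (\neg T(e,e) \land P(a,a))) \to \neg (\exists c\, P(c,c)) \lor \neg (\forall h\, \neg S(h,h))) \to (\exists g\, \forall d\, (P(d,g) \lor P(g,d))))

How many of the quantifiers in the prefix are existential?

Eliminate → and ↔ using ¬ and ∨.
  \neg (\neg \neg (\neg (\forall a\, \forall e\, (\neg T(e,e) \land P(a,a))) \lor \neg (\exists c\, P(c,c)) \lor \neg (\forall h\, \neg S(h,h))) \lor (\exists g\, \forall d\, (P(d,g) \lor P(g,d))))
Drive negations inward (¬∀x A ≡ ∃x ¬A, ¬∃x A ≡ ∀x ¬A, De Morgan for ∧/∨):
  (\forall a\, \forall e\, (\neg T(e,e) \land P(a,a))) \land (\exists c\, P(c,c)) \land (\forall h\, \neg S(h,h)) \land (\forall g\, \exists d\, (\neg P(d,g) \land \neg P(g,d)))
Finally move all quantifiers to the prefix:
  \forall a\, \forall e\, \exists c\, \forall h\, \forall g\, \exists d\, (\neg T(e,e) \land P(a,a) \land P(c,c) \land \neg S(h,h) \land \neg P(d,g) \land \neg P(g,d))
The prefix is \forall a \forall e \exists c \forall h \forall g \exists d: 4 universal, 2 existential.

2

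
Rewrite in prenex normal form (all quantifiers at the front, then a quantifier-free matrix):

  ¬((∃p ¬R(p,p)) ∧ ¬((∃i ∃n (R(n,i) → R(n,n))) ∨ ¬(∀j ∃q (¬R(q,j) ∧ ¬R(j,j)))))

∀p ∃i ∃n ∃j ∀q (R(p,p) ∨ ¬R(n,i) ∨ R(n,n) ∨ R(q,j) ∨ R(j,j))

Eliminate → and ↔ using ¬ and ∨.
  ¬((∃p ¬R(p,p)) ∧ ¬((∃i ∃n (¬R(n,i) ∨ R(n,n))) ∨ ¬(∀j ∃q (¬R(q,j) ∧ ¬R(j,j)))))
Move each ¬ inward, flipping quantifiers it crosses:
  (∀p R(p,p)) ∨ (∃i ∃n (¬R(n,i) ∨ R(n,n))) ∨ (∃j ∀q (R(q,j) ∨ R(j,j)))
All bound variables are already distinct, so no renaming is needed.
Pull the quantifiers to the front (each side's bound variable is not free in the other side):
  ∀p ∃i ∃n ∃j ∀q (R(p,p) ∨ ¬R(n,i) ∨ R(n,n) ∨ R(q,j) ∨ R(j,j))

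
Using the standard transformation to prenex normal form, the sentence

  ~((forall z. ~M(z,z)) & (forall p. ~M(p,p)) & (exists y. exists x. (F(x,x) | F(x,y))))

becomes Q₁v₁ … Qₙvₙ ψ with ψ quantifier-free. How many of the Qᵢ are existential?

2

Push ¬ through the quantifiers and connectives to reach negation normal form:
  (exists z. M(z,z)) | (exists p. M(p,p)) | (forall y. forall x. (~F(x,x) & ~F(x,y)))
All bound variables are already distinct, so no renaming is needed.
Pull the quantifiers to the front (each side's bound variable is not free in the other side):
  exists z. exists p. forall y. forall x. (M(z,z) | M(p,p) | ~F(x,x) & ~F(x,y))
The prefix is exists z exists p forall y forall x: 2 universal, 2 existential.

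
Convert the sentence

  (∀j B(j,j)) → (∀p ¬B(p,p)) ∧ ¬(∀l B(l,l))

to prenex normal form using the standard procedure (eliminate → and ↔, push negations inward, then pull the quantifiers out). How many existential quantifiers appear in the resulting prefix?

2

First replace A → B with ¬A ∨ B.
  ¬(∀j B(j,j)) ∨ (∀p ¬B(p,p)) ∧ ¬(∀l B(l,l))
Drive negations inward (¬∀x A ≡ ∃x ¬A, ¬∃x A ≡ ∀x ¬A, De Morgan for ∧/∨):
  (∃j ¬B(j,j)) ∨ (∀p ¬B(p,p)) ∧ (∃l ¬B(l,l))
All bound variables are already distinct, so no renaming is needed.
Pull the quantifiers to the front (each side's bound variable is not free in the other side):
  ∃j ∀p ∃l (¬B(j,j) ∨ ¬B(p,p) ∧ ¬B(l,l))
The prefix is ∃j ∀p ∃l: 1 universal, 2 existential.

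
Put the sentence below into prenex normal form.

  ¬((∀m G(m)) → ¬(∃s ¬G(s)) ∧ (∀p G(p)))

∀m ∃s ∃p (G(m) ∧ (¬G(s) ∨ ¬G(p)))

Eliminate → and ↔ using ¬ and ∨.
  ¬(¬(∀m G(m)) ∨ ¬(∃s ¬G(s)) ∧ (∀p G(p)))
Move each ¬ inward, flipping quantifiers it crosses:
  (∀m G(m)) ∧ ((∃s ¬G(s)) ∨ (∃p ¬G(p)))
All bound variables are already distinct, so no renaming is needed.
Extract every quantifier outward, since the variables are now distinct and don't occur free across branches:
  ∀m ∃s ∃p (G(m) ∧ (¬G(s) ∨ ¬G(p)))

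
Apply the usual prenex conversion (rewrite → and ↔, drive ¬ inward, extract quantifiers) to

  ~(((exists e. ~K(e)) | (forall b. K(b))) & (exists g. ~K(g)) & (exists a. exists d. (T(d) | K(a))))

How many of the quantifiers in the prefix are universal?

Move each ¬ inward, flipping quantifiers it crosses:
  (forall e. K(e)) & (exists b. ~K(b)) | (forall g. K(g)) | (forall a. forall d. (~T(d) & ~K(a)))
All bound variables are already distinct, so no renaming is needed.
Pull the quantifiers to the front (each side's bound variable is not free in the other side):
  forall e. exists b. forall g. forall a. forall d. (K(e) & ~K(b) | K(g) | ~T(d) & ~K(a))
The prefix is forall e exists b forall g forall a forall d: 4 universal, 1 existential.

4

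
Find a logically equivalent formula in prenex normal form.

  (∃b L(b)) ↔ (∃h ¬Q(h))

Rewrite implications/biconditionals: A → B as ¬A ∨ B; A ↔ B as (¬A ∨ B) ∧ (¬B ∨ A).
  (¬(∃b L(b)) ∨ (∃h ¬Q(h))) ∧ (¬(∃h ¬Q(h)) ∨ (∃b L(b)))
Move each ¬ inward, flipping quantifiers it crosses:
  ((∀b ¬L(b)) ∨ (∃h ¬Q(h))) ∧ ((∀h Q(h)) ∨ (∃b L(b)))
Standardize variables apart so no two quantifiers bind the same name: h↦x, b↦w.
  ((∀b ¬L(b)) ∨ (∃h ¬Q(h))) ∧ ((∀x Q(x)) ∨ (∃w L(w)))
Finally move all quantifiers to the prefix:
  ∀b ∃h ∀x ∃w ((¬L(b) ∨ ¬Q(h)) ∧ (Q(x) ∨ L(w)))

∀b ∃h ∀x ∃w ((¬L(b) ∨ ¬Q(h)) ∧ (Q(x) ∨ L(w)))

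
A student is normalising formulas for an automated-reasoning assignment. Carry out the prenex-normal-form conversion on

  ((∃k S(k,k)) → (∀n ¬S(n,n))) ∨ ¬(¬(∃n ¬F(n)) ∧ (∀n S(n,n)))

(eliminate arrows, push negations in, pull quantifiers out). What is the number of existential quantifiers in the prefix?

Rewrite implications/biconditionals: A → B as ¬A ∨ B.
  ¬(∃k S(k,k)) ∨ (∀n ¬S(n,n)) ∨ ¬(¬(∃n ¬F(n)) ∧ (∀n S(n,n)))
Drive negations inward (¬∀x A ≡ ∃x ¬A, ¬∃x A ≡ ∀x ¬A, De Morgan for ∧/∨):
  (∀k ¬S(k,k)) ∨ (∀n ¬S(n,n)) ∨ (∃n ¬F(n)) ∨ (∃n ¬S(n,n))
Standardize variables apart so no two quantifiers bind the same name: n↦y1, n↦a.
  (∀k ¬S(k,k)) ∨ (∀n ¬S(n,n)) ∨ (∃y1 ¬F(y1)) ∨ (∃a ¬S(a,a))
Extract every quantifier outward, since the variables are now distinct and don't occur free across branches:
  ∀k ∀n ∃y1 ∃a (¬S(k,k) ∨ ¬S(n,n) ∨ ¬F(y1) ∨ ¬S(a,a))
The prefix is ∀k ∀n ∃y1 ∃a: 2 universal, 2 existential.

2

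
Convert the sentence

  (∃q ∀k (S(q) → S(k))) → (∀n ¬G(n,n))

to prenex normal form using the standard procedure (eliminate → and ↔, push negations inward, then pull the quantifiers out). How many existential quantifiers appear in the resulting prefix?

First replace A → B with ¬A ∨ B.
  ¬(∃q ∀k (¬S(q) ∨ S(k))) ∨ (∀n ¬G(n,n))
Push ¬ through the quantifiers and connectives to reach negation normal form:
  (∀q ∃k (S(q) ∧ ¬S(k))) ∨ (∀n ¬G(n,n))
Extract every quantifier outward, since the variables are now distinct and don't occur free across branches:
  ∀q ∃k ∀n (S(q) ∧ ¬S(k) ∨ ¬G(n,n))
The prefix is ∀q ∃k ∀n: 2 universal, 1 existential.

1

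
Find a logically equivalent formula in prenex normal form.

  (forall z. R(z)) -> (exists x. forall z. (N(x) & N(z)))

First replace A → B with ¬A ∨ B.
  ~(forall z. R(z)) | (exists x. forall z. (N(x) & N(z)))
Move each ¬ inward, flipping quantifiers it crosses:
  (exists z. ~R(z)) | (exists x. forall z. (N(x) & N(z)))
Standardize variables apart so no two quantifiers bind the same name: z↦p.
  (exists z. ~R(z)) | (exists x. forall p. (N(x) & N(p)))
Pull the quantifiers to the front (each side's bound variable is not free in the other side):
  exists z. exists x. forall p. (~R(z) | N(x) & N(p))

exists z. exists x. forall p. (~R(z) | N(x) & N(p))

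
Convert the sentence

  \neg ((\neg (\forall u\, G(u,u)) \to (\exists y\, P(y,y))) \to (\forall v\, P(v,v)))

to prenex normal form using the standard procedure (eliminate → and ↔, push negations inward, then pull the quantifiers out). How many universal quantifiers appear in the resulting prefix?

First replace A → B with ¬A ∨ B.
  \neg (\neg (\neg \neg (\forall u\, G(u,u)) \lor (\exists y\, P(y,y))) \lor (\forall v\, P(v,v)))
Move each ¬ inward, flipping quantifiers it crosses:
  ((\forall u\, G(u,u)) \lor (\exists y\, P(y,y))) \land (\exists v\, \neg P(v,v))
All bound variables are already distinct, so no renaming is needed.
Pull the quantifiers to the front (each side's bound variable is not free in the other side):
  \forall u\, \exists y\, \exists v\, ((G(u,u) \lor P(y,y)) \land \neg P(v,v))
The prefix is \forall u \exists y \exists v: 1 universal, 2 existential.

1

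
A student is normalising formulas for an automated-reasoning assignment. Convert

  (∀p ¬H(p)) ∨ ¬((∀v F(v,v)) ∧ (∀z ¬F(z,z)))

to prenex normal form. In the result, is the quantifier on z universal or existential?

Move each ¬ inward, flipping quantifiers it crosses:
  (∀p ¬H(p)) ∨ (∃v ¬F(v,v)) ∨ (∃z F(z,z))
All bound variables are already distinct, so no renaming is needed.
Pull the quantifiers to the front (each side's bound variable is not free in the other side):
  ∀p ∃v ∃z (¬H(p) ∨ ¬F(v,v) ∨ F(z,z))
The quantifier ∀z sits under an odd number of negations, so it flips to ∃z.

existential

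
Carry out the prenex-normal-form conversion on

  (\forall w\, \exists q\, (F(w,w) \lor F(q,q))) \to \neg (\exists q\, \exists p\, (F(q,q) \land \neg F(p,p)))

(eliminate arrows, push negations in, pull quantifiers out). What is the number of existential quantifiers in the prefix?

1

Rewrite implications/biconditionals: A → B as ¬A ∨ B.
  \neg (\forall w\, \exists q\, (F(w,w) \lor F(q,q))) \lor \neg (\exists q\, \exists p\, (F(q,q) \land \neg F(p,p)))
Push ¬ through the quantifiers and connectives to reach negation normal form:
  (\exists w\, \forall q\, (\neg F(w,w) \land \neg F(q,q))) \lor (\forall q\, \forall p\, (\neg F(q,q) \lor F(p,p)))
Give each quantifier a distinct variable: q↦u.
  (\exists w\, \forall q\, (\neg F(w,w) \land \neg F(q,q))) \lor (\forall u\, \forall p\, (\neg F(u,u) \lor F(p,p)))
Extract every quantifier outward, since the variables are now distinct and don't occur free across branches:
  \exists w\, \forall q\, \forall u\, \forall p\, (\neg F(w,w) \land \neg F(q,q) \lor \neg F(u,u) \lor F(p,p))
The prefix is \exists w \forall q \forall u \forall p: 3 universal, 1 existential.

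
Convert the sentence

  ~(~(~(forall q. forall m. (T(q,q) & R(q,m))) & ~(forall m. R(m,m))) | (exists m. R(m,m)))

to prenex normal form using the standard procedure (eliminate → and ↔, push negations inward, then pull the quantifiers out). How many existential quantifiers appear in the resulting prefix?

Move each ¬ inward, flipping quantifiers it crosses:
  (exists q. exists m. (~T(q,q) | ~R(q,m))) & (exists m. ~R(m,m)) & (forall m. ~R(m,m))
Rename bound variables to avoid capture: m↦p, m↦z1.
  (exists q. exists m. (~T(q,q) | ~R(q,m))) & (exists p. ~R(p,p)) & (forall z1. ~R(z1,z1))
Finally move all quantifiers to the prefix:
  exists q. exists m. exists p. forall z1. ((~T(q,q) | ~R(q,m)) & ~R(p,p) & ~R(z1,z1))
The prefix is exists q exists m exists p forall z1: 1 universal, 3 existential.

3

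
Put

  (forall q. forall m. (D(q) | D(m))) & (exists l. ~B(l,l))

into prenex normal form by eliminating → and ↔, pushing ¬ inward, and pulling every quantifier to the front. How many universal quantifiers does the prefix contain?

Extract every quantifier outward, since the variables are now distinct and don't occur free across branches:
  forall q. forall m. exists l. ((D(q) | D(m)) & ~B(l,l))
The prefix is forall q forall m exists l: 2 universal, 1 existential.

2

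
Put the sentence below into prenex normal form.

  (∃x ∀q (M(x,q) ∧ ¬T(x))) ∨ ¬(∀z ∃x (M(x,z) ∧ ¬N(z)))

∃x ∀q ∃z ∀a (M(x,q) ∧ ¬T(x) ∨ ¬M(a,z) ∨ N(z))

Push ¬ through the quantifiers and connectives to reach negation normal form:
  (∃x ∀q (M(x,q) ∧ ¬T(x))) ∨ (∃z ∀x (¬M(x,z) ∨ N(z)))
Standardize variables apart so no two quantifiers bind the same name: x↦a.
  (∃x ∀q (M(x,q) ∧ ¬T(x))) ∨ (∃z ∀a (¬M(a,z) ∨ N(z)))
Pull the quantifiers to the front (each side's bound variable is not free in the other side):
  ∃x ∀q ∃z ∀a (M(x,q) ∧ ¬T(x) ∨ ¬M(a,z) ∨ N(z))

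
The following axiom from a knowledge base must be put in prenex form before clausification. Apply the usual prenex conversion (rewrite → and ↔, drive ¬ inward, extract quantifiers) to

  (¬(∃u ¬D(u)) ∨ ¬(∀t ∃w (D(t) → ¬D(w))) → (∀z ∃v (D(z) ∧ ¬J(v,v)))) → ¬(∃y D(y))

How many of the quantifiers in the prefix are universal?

Rewrite implications/biconditionals: A → B as ¬A ∨ B.
  ¬(¬(¬(∃u ¬D(u)) ∨ ¬(∀t ∃w (¬D(t) ∨ ¬D(w)))) ∨ (∀z ∃v (D(z) ∧ ¬J(v,v)))) ∨ ¬(∃y D(y))
Drive negations inward (¬∀x A ≡ ∃x ¬A, ¬∃x A ≡ ∀x ¬A, De Morgan for ∧/∨):
  ((∀u D(u)) ∨ (∃t ∀w (D(t) ∧ D(w)))) ∧ (∃z ∀v (¬D(z) ∨ J(v,v))) ∨ (∀y ¬D(y))
Extract every quantifier outward, since the variables are now distinct and don't occur free across branches:
  ∀u ∃t ∀w ∃z ∀v ∀y ((D(u) ∨ D(t) ∧ D(w)) ∧ (¬D(z) ∨ J(v,v)) ∨ ¬D(y))
The prefix is ∀u ∃t ∀w ∃z ∀v ∀y: 4 universal, 2 existential.

4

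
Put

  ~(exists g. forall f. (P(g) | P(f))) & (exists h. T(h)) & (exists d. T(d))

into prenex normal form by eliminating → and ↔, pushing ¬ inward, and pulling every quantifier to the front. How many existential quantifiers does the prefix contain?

3

Move each ¬ inward, flipping quantifiers it crosses:
  (forall g. exists f. (~P(g) & ~P(f))) & (exists h. T(h)) & (exists d. T(d))
Extract every quantifier outward, since the variables are now distinct and don't occur free across branches:
  forall g. exists f. exists h. exists d. (~P(g) & ~P(f) & T(h) & T(d))
The prefix is forall g exists f exists h exists d: 1 universal, 3 existential.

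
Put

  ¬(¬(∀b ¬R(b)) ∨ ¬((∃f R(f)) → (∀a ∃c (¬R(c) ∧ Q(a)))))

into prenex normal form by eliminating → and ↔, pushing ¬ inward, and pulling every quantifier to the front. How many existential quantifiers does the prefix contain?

First replace A → B with ¬A ∨ B.
  ¬(¬(∀b ¬R(b)) ∨ ¬(¬(∃f R(f)) ∨ (∀a ∃c (¬R(c) ∧ Q(a)))))
Push ¬ through the quantifiers and connectives to reach negation normal form:
  (∀b ¬R(b)) ∧ ((∀f ¬R(f)) ∨ (∀a ∃c (¬R(c) ∧ Q(a))))
Extract every quantifier outward, since the variables are now distinct and don't occur free across branches:
  ∀b ∀f ∀a ∃c (¬R(b) ∧ (¬R(f) ∨ ¬R(c) ∧ Q(a)))
The prefix is ∀b ∀f ∀a ∃c: 3 universal, 1 existential.

1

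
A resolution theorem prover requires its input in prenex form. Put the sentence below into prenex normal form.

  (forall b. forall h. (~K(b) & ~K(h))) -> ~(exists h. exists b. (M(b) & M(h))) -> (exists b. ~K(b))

First replace A → B with ¬A ∨ B.
  ~(forall b. forall h. (~K(b) & ~K(h))) | ~~(exists h. exists b. (M(b) & M(h))) | (exists b. ~K(b))
Push ¬ through the quantifiers and connectives to reach negation normal form:
  (exists b. exists h. (K(b) | K(h))) | (exists h. exists b. (M(b) & M(h))) | (exists b. ~K(b))
Rename bound variables to avoid capture: h↦y, b↦u, b↦r.
  (exists b. exists h. (K(b) | K(h))) | (exists y. exists u. (M(u) & M(y))) | (exists r. ~K(r))
Pull the quantifiers to the front (each side's bound variable is not free in the other side):
  exists b. exists h. exists y. exists u. exists r. (K(b) | K(h) | M(u) & M(y) | ~K(r))

exists b. exists h. exists y. exists u. exists r. (K(b) | K(h) | M(u) & M(y) | ~K(r))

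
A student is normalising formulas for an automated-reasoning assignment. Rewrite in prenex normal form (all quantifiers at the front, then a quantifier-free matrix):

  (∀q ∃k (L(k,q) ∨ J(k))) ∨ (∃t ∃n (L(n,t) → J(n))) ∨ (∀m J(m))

∀q ∃k ∃t ∃n ∀m (L(k,q) ∨ J(k) ∨ ¬L(n,t) ∨ J(n) ∨ J(m))

First replace A → B with ¬A ∨ B.
  (∀q ∃k (L(k,q) ∨ J(k))) ∨ (∃t ∃n (¬L(n,t) ∨ J(n))) ∨ (∀m J(m))
Extract every quantifier outward, since the variables are now distinct and don't occur free across branches:
  ∀q ∃k ∃t ∃n ∀m (L(k,q) ∨ J(k) ∨ ¬L(n,t) ∨ J(n) ∨ J(m))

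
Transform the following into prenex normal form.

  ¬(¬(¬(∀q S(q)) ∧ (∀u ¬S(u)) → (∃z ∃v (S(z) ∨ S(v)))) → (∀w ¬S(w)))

∃q ∀u ∀z ∀v ∃w (¬S(q) ∧ ¬S(u) ∧ ¬S(z) ∧ ¬S(v) ∧ S(w))

Rewrite implications/biconditionals: A → B as ¬A ∨ B.
  ¬(¬¬(¬(¬(∀q S(q)) ∧ (∀u ¬S(u))) ∨ (∃z ∃v (S(z) ∨ S(v)))) ∨ (∀w ¬S(w)))
Move each ¬ inward, flipping quantifiers it crosses:
  (∃q ¬S(q)) ∧ (∀u ¬S(u)) ∧ (∀z ∀v (¬S(z) ∧ ¬S(v))) ∧ (∃w S(w))
All bound variables are already distinct, so no renaming is needed.
Finally move all quantifiers to the prefix:
  ∃q ∀u ∀z ∀v ∃w (¬S(q) ∧ ¬S(u) ∧ ¬S(z) ∧ ¬S(v) ∧ S(w))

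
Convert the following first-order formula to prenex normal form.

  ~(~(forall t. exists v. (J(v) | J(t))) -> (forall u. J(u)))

Rewrite implications/biconditionals: A → B as ¬A ∨ B.
  ~(~~(forall t. exists v. (J(v) | J(t))) | (forall u. J(u)))
Drive negations inward (¬∀x A ≡ ∃x ¬A, ¬∃x A ≡ ∀x ¬A, De Morgan for ∧/∨):
  (exists t. forall v. (~J(v) & ~J(t))) & (exists u. ~J(u))
All bound variables are already distinct, so no renaming is needed.
Pull the quantifiers to the front (each side's bound variable is not free in the other side):
  exists t. forall v. exists u. (~J(v) & ~J(t) & ~J(u))

exists t. forall v. exists u. (~J(v) & ~J(t) & ~J(u))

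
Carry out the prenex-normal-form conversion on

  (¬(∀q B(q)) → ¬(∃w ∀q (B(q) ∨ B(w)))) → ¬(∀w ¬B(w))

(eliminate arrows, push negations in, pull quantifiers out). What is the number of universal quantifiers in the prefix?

Eliminate → and ↔ using ¬ and ∨.
  ¬(¬¬(∀q B(q)) ∨ ¬(∃w ∀q (B(q) ∨ B(w)))) ∨ ¬(∀w ¬B(w))
Drive negations inward (¬∀x A ≡ ∃x ¬A, ¬∃x A ≡ ∀x ¬A, De Morgan for ∧/∨):
  (∃q ¬B(q)) ∧ (∃w ∀q (B(q) ∨ B(w))) ∨ (∃w B(w))
Standardize variables apart so no two quantifiers bind the same name: q↦x1, w↦u1.
  (∃q ¬B(q)) ∧ (∃w ∀x1 (B(x1) ∨ B(w))) ∨ (∃u1 B(u1))
Extract every quantifier outward, since the variables are now distinct and don't occur free across branches:
  ∃q ∃w ∀x1 ∃u1 (¬B(q) ∧ (B(x1) ∨ B(w)) ∨ B(u1))
The prefix is ∃q ∃w ∀x1 ∃u1: 1 universal, 3 existential.

1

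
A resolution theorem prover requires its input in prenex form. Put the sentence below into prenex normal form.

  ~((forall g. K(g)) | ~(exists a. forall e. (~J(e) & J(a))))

exists g. exists a. forall e. (~K(g) & ~J(e) & J(a))

Push ¬ through the quantifiers and connectives to reach negation normal form:
  (exists g. ~K(g)) & (exists a. forall e. (~J(e) & J(a)))
Pull the quantifiers to the front (each side's bound variable is not free in the other side):
  exists g. exists a. forall e. (~K(g) & ~J(e) & J(a))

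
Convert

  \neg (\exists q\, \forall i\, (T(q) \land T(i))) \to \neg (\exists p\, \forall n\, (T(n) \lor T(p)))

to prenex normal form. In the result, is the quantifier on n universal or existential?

existential

Eliminate → and ↔ using ¬ and ∨.
  \neg \neg (\exists q\, \forall i\, (T(q) \land T(i))) \lor \neg (\exists p\, \forall n\, (T(n) \lor T(p)))
Push ¬ through the quantifiers and connectives to reach negation normal form:
  (\exists q\, \forall i\, (T(q) \land T(i))) \lor (\forall p\, \exists n\, (\neg T(n) \land \neg T(p)))
Pull the quantifiers to the front (each side's bound variable is not free in the other side):
  \exists q\, \forall i\, \forall p\, \exists n\, (T(q) \land T(i) \lor \neg T(n) \land \neg T(p))
The quantifier \forall n sits under an odd number of negations (counting the antecedent side of each →), so it flips to \exists n.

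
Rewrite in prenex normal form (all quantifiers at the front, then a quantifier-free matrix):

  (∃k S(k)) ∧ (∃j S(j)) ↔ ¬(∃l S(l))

First replace A → B with ¬A ∨ B; A ↔ B as (¬A ∨ B) ∧ (¬B ∨ A).
  (¬((∃k S(k)) ∧ (∃j S(j))) ∨ ¬(∃l S(l))) ∧ (¬¬(∃l S(l)) ∨ (∃k S(k)) ∧ (∃j S(j)))
Drive negations inward (¬∀x A ≡ ∃x ¬A, ¬∃x A ≡ ∀x ¬A, De Morgan for ∧/∨):
  ((∀k ¬S(k)) ∨ (∀j ¬S(j)) ∨ (∀l ¬S(l))) ∧ ((∃l S(l)) ∨ (∃k S(k)) ∧ (∃j S(j)))
Standardize variables apart so no two quantifiers bind the same name: l↦x1, k↦a, j↦u1.
  ((∀k ¬S(k)) ∨ (∀j ¬S(j)) ∨ (∀l ¬S(l))) ∧ ((∃x1 S(x1)) ∨ (∃a S(a)) ∧ (∃u1 S(u1)))
Extract every quantifier outward, since the variables are now distinct and don't occur free across branches:
  ∀k ∀j ∀l ∃x1 ∃a ∃u1 ((¬S(k) ∨ ¬S(j) ∨ ¬S(l)) ∧ (S(x1) ∨ S(a) ∧ S(u1)))

∀k ∀j ∀l ∃x1 ∃a ∃u1 ((¬S(k) ∨ ¬S(j) ∨ ¬S(l)) ∧ (S(x1) ∨ S(a) ∧ S(u1)))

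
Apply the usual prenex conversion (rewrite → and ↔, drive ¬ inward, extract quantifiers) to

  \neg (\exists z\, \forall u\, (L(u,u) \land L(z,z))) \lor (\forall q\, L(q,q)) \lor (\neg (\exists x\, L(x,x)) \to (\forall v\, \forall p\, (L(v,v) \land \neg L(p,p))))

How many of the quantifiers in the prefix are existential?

First replace A → B with ¬A ∨ B.
  \neg (\exists z\, \forall u\, (L(u,u) \land L(z,z))) \lor (\forall q\, L(q,q)) \lor \neg \neg (\exists x\, L(x,x)) \lor (\forall v\, \forall p\, (L(v,v) \land \neg L(p,p)))
Drive negations inward (¬∀x A ≡ ∃x ¬A, ¬∃x A ≡ ∀x ¬A, De Morgan for ∧/∨):
  (\forall z\, \exists u\, (\neg L(u,u) \lor \neg L(z,z))) \lor (\forall q\, L(q,q)) \lor (\exists x\, L(x,x)) \lor (\forall v\, \forall p\, (L(v,v) \land \neg L(p,p)))
All bound variables are already distinct, so no renaming is needed.
Pull the quantifiers to the front (each side's bound variable is not free in the other side):
  \forall z\, \exists u\, \forall q\, \exists x\, \forall v\, \forall p\, (\neg L(u,u) \lor \neg L(z,z) \lor L(q,q) \lor L(x,x) \lor L(v,v) \land \neg L(p,p))
The prefix is \forall z \exists u \forall q \exists x \forall v \forall p: 4 universal, 2 existential.

2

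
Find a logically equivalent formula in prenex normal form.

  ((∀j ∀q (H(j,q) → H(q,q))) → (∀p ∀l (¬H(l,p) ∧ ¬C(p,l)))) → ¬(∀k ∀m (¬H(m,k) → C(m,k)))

First replace A → B with ¬A ∨ B.
  ¬(¬(∀j ∀q (¬H(j,q) ∨ H(q,q))) ∨ (∀p ∀l (¬H(l,p) ∧ ¬C(p,l)))) ∨ ¬(∀k ∀m (¬¬H(m,k) ∨ C(m,k)))
Push ¬ through the quantifiers and connectives to reach negation normal form:
  (∀j ∀q (¬H(j,q) ∨ H(q,q))) ∧ (∃p ∃l (H(l,p) ∨ C(p,l))) ∨ (∃k ∃m (¬H(m,k) ∧ ¬C(m,k)))
All bound variables are already distinct, so no renaming is needed.
Pull the quantifiers to the front (each side's bound variable is not free in the other side):
  ∀j ∀q ∃p ∃l ∃k ∃m ((¬H(j,q) ∨ H(q,q)) ∧ (H(l,p) ∨ C(p,l)) ∨ ¬H(m,k) ∧ ¬C(m,k))

∀j ∀q ∃p ∃l ∃k ∃m ((¬H(j,q) ∨ H(q,q)) ∧ (H(l,p) ∨ C(p,l)) ∨ ¬H(m,k) ∧ ¬C(m,k))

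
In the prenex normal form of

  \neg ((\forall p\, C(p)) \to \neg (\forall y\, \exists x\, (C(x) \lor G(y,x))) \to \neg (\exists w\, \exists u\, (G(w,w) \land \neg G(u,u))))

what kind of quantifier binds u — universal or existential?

existential

First replace A → B with ¬A ∨ B.
  \neg (\neg (\forall p\, C(p)) \lor \neg \neg (\forall y\, \exists x\, (C(x) \lor G(y,x))) \lor \neg (\exists w\, \exists u\, (G(w,w) \land \neg G(u,u))))
Move each ¬ inward, flipping quantifiers it crosses:
  (\forall p\, C(p)) \land (\exists y\, \forall x\, (\neg C(x) \land \neg G(y,x))) \land (\exists w\, \exists u\, (G(w,w) \land \neg G(u,u)))
Pull the quantifiers to the front (each side's bound variable is not free in the other side):
  \forall p\, \exists y\, \forall x\, \exists w\, \exists u\, (C(p) \land \neg C(x) \land \neg G(y,x) \land G(w,w) \land \neg G(u,u))
The quantifier \exists u sits under an even number of negations (counting the antecedent side of each →), so it remains existential.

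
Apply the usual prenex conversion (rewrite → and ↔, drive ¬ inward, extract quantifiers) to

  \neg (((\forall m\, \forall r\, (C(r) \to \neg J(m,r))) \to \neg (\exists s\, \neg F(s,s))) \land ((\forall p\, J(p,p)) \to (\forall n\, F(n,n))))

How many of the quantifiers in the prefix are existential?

2

Rewrite implications/biconditionals: A → B as ¬A ∨ B.
  \neg ((\neg (\forall m\, \forall r\, (\neg C(r) \lor \neg J(m,r))) \lor \neg (\exists s\, \neg F(s,s))) \land (\neg (\forall p\, J(p,p)) \lor (\forall n\, F(n,n))))
Push ¬ through the quantifiers and connectives to reach negation normal form:
  (\forall m\, \forall r\, (\neg C(r) \lor \neg J(m,r))) \land (\exists s\, \neg F(s,s)) \lor (\forall p\, J(p,p)) \land (\exists n\, \neg F(n,n))
Pull the quantifiers to the front (each side's bound variable is not free in the other side):
  \forall m\, \forall r\, \exists s\, \forall p\, \exists n\, ((\neg C(r) \lor \neg J(m,r)) \land \neg F(s,s) \lor J(p,p) \land \neg F(n,n))
The prefix is \forall m \forall r \exists s \forall p \exists n: 3 universal, 2 existential.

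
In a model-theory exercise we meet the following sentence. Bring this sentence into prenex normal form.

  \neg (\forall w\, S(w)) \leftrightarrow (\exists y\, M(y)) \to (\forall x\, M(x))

\forall w\, \forall y\, \forall x\, \exists c\, \exists z1\, \exists v\, ((S(w) \lor \neg M(y) \lor M(x)) \land (M(c) \land \neg M(z1) \lor \neg S(v)))

Eliminate → and ↔ using ¬ and ∨; A ↔ B as (¬A ∨ B) ∧ (¬B ∨ A).
  (\neg \neg (\forall w\, S(w)) \lor \neg (\exists y\, M(y)) \lor (\forall x\, M(x))) \land (\neg (\neg (\exists y\, M(y)) \lor (\forall x\, M(x))) \lor \neg (\forall w\, S(w)))
Move each ¬ inward, flipping quantifiers it crosses:
  ((\forall w\, S(w)) \lor (\forall y\, \neg M(y)) \lor (\forall x\, M(x))) \land ((\exists y\, M(y)) \land (\exists x\, \neg M(x)) \lor (\exists w\, \neg S(w)))
Standardize variables apart so no two quantifiers bind the same name: y↦c, x↦z1, w↦v.
  ((\forall w\, S(w)) \lor (\forall y\, \neg M(y)) \lor (\forall x\, M(x))) \land ((\exists c\, M(c)) \land (\exists z1\, \neg M(z1)) \lor (\exists v\, \neg S(v)))
Pull the quantifiers to the front (each side's bound variable is not free in the other side):
  \forall w\, \forall y\, \forall x\, \exists c\, \exists z1\, \exists v\, ((S(w) \lor \neg M(y) \lor M(x)) \land (M(c) \land \neg M(z1) \lor \neg S(v)))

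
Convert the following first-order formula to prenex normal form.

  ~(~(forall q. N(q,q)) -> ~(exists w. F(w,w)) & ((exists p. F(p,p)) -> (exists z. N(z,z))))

First replace A → B with ¬A ∨ B.
  ~(~~(forall q. N(q,q)) | ~(exists w. F(w,w)) & (~(exists p. F(p,p)) | (exists z. N(z,z))))
Push ¬ through the quantifiers and connectives to reach negation normal form:
  (exists q. ~N(q,q)) & ((exists w. F(w,w)) | (exists p. F(p,p)) & (forall z. ~N(z,z)))
Extract every quantifier outward, since the variables are now distinct and don't occur free across branches:
  exists q. exists w. exists p. forall z. (~N(q,q) & (F(w,w) | F(p,p) & ~N(z,z)))

exists q. exists w. exists p. forall z. (~N(q,q) & (F(w,w) | F(p,p) & ~N(z,z)))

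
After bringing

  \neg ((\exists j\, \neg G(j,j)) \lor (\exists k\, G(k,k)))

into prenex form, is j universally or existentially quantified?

Drive negations inward (¬∀x A ≡ ∃x ¬A, ¬∃x A ≡ ∀x ¬A, De Morgan for ∧/∨):
  (\forall j\, G(j,j)) \land (\forall k\, \neg G(k,k))
Finally move all quantifiers to the prefix:
  \forall j\, \forall k\, (G(j,j) \land \neg G(k,k))
The quantifier \exists j sits under an odd number of negations, so it flips to \forall j.

universal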